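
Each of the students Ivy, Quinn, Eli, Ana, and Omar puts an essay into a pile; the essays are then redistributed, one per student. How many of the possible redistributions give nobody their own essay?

44

This is the derangement count D_5: permutations of 5 items with no fixed point.
By inclusion–exclusion this is Σ_{j=0}^{5} (−1)^j C(5,j)·(5−j)!.
Computing: 120 − 120 + 60 − 20 + 5 − 1 = 44.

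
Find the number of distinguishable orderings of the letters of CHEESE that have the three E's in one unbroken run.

24

Treat the 3 copies of E as a single block. The multiset to arrange is then {EEE, C, H, S}, 4 items in all.
All 4 items are distinct, so there are (4)! = 24 arrangements.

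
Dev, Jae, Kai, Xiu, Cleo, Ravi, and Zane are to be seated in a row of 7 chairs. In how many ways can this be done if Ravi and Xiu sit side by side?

1440

Treat {Ravi, Xiu} as a single unit. There are 6 units to order, and the pair itself can be ordered 2 ways.
So the count is 2·(6)! = 1440.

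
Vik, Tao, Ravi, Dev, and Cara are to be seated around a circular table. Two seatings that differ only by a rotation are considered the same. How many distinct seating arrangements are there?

Seat Vik anywhere (absorbing the rotational symmetry), then permute the other 4: (4)! = 24.

24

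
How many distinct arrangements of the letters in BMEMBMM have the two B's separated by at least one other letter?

Total arrangements of BMEMBMM: 7!/(4!·2!) = 105.
Arrangements with the B's together: treat BB as one letter, giving (6)!/(4!) = 30.
Subtracting, 105 − 30 = 75 arrangements keep the B's apart.

75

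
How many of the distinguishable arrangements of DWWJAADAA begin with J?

420

With the first slot taken by J, it remains to arrange the other 8 letters (DWWAADAA).
Those 8 letters have A appearing 4 times, D appearing twice, and W appearing twice, giving (8)!/(4!·2!·2!) = 420.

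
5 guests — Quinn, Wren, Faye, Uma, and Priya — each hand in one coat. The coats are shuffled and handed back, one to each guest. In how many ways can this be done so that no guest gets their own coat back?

Count assignments avoiding every fixed point. For any j of the 5 guests fixed to their own coat, the other 5−j can be arranged in (5−j)! ways.
By inclusion–exclusion this is Σ_{j=0}^{5} (−1)^j C(5,j)·(5−j)!.
Computing: 120 − 120 + 60 − 20 + 5 − 1 = 44.

44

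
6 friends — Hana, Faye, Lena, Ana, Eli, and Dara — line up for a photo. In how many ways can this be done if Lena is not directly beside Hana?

480

There are 6! = 720 arrangements in all. If Lena and Hana are adjacent, merging them into one block gives 2·(5)! = 240 arrangements.
So 720 − 240 = 480 arrangements keep them apart.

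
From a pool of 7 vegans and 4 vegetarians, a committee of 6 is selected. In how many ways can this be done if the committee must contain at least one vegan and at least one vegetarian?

455

Total 6-person selections from all 11: C(11,6) = 462.
Selections missing a whole group: no vegans → C(4,6) = 0; no vegetarians → C(7,6) = 7.
Both groups omitted at once is impossible, so 462 − 7 = 455.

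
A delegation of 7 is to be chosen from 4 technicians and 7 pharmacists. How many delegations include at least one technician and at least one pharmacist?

Unrestricted: C(11,7) = 330 ways to pick any 7 of the 11.
Selections missing a whole group: no technicians → C(7,7) = 1; no pharmacists → C(4,7) = 0.
Both groups omitted at once is impossible, so 330 − 1 = 329.

329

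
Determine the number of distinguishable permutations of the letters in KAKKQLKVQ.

Letter multiplicities in KAKKQLKVQ: A×1, K×4, L×1, Q×2, V×1.
The number of distinct arrangements is 9!/(4!·2!) = 362880/48 = 7560.

7560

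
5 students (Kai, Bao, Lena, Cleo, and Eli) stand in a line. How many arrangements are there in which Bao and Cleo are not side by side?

72

There are 5! = 120 arrangements in all. If Bao and Cleo are adjacent, merging them into one block gives 2·(4)! = 48 arrangements.
So 120 − 48 = 72 arrangements keep them apart.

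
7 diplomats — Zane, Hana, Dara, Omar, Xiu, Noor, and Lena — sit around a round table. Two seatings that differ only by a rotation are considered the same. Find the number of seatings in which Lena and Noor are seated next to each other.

Treat {Lena, Noor} as one unit (2 internal orders) and seat the resulting 6 units around the table: (5)! circular arrangements.
So 2 × (5)! = 2 × 120 = 240.

240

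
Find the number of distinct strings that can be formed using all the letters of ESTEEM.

ESTEEM has 6 letters with E appearing 3 times.
The number of distinct arrangements is 6!/(3!) = 720/6 = 120.

120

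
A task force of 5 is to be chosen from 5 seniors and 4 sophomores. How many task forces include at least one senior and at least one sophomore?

125

Unrestricted: C(9,5) = 126 ways to pick any 5 of the 9.
Selections missing a whole group: no seniors → C(4,5) = 0; no sophomores → C(5,5) = 1.
Both groups omitted at once is impossible, so 126 − 1 = 125.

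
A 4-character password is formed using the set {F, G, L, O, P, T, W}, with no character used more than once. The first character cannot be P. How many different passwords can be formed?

720

The first character has 7−1 = 6 choices (anything except P).
The remaining 3 characters are filled from the other 6 symbols without repetition: 6 × 5 × 4 = 120.
Total: 6 × 120 = 720.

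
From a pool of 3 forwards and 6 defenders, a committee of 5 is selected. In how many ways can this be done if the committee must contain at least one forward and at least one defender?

Total 5-person selections from all 9: C(9,5) = 126.
Selections missing a whole group: no forwards → C(6,5) = 6; no defenders → C(3,5) = 0.
Both groups omitted at once is impossible, so 126 − 6 = 120.

120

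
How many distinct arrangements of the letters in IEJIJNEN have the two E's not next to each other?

There are 8!/(2!·2!·2!·2!) = 2520 arrangements of IEJIJNEN in total.
If the two E's are adjacent, glue them into one block, leaving 7 items to arrange: (7)!/(2!·2!·2!) = 630 ways.
Hence 2520 − 630 = 1890.

1890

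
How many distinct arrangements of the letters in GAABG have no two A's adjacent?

There are 5!/(2!·2!) = 30 arrangements of GAABG in total.
If the two A's are adjacent, glue them into one block, leaving 4 items to arrange: (4)!/(2!) = 12 ways.
Subtracting, 30 − 12 = 18 arrangements keep the A's apart.

18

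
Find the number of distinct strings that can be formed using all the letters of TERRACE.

Letter multiplicities in TERRACE: A×1, C×1, E×2, R×2, T×1.
So there are 7! / (2!·2!) = 1260 distinguishable arrangements.

1260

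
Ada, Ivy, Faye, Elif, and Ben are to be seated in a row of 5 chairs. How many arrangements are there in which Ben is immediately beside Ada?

Place the 3 others and the Ben-Ada pair as 4 objects in a line; the pair has 2 internal arrangements.
That gives 2 × 4! = 2 × 24 = 48.

48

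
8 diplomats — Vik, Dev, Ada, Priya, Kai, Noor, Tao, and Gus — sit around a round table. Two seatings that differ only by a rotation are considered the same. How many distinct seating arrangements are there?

5040

Fix one person's seat to break rotational symmetry; the remaining 7 people can be arranged in (7)! = 5040 ways.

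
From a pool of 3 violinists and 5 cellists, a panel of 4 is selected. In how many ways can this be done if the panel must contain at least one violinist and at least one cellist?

With no constraint there are C(8,4) = 70 possible selections.
Subtract selections that omit an entire group: no violinists → C(5,4) = 5; no cellists → C(3,4) = 0.
Both groups omitted at once is impossible, so 70 − 5 = 65.

65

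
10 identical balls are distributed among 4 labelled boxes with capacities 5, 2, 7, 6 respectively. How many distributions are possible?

106

Ignoring the caps, the number of non-negative solutions to x_1+…+x_4 = 10 is C(13,3) = 286.
Subtract solutions that violate a single cap (substitute x_i' = x_i − (cap_i+1)): x_1 ≥ 6 gives C(7,3) = 35; x_2 ≥ 3 gives C(10,3) = 120; x_3 ≥ 8 gives C(5,3) = 10; x_4 ≥ 7 gives C(6,3) = 20. Together 185.
Add back pairs where two caps are both exceeded: 4 + 0 + 0 + 0 + 1 + 0 = 5.
By inclusion–exclusion the count is 286 − 185 + 5 = 106.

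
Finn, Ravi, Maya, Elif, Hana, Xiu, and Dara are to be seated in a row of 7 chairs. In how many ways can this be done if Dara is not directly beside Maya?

3600

Of the 7! = 5040 arrangements, those with Dara and Maya adjacent number 2 × 6! = 1440 (treat the pair as a block with 2 internal orders).
So 5040 − 1440 = 3600 arrangements keep them apart.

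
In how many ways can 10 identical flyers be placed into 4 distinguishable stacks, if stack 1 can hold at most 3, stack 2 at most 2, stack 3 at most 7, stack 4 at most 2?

26

By stars and bars, unrestricted non-negative solutions to x_1+…+x_4 = 10 number C(10+3,3) = 286.
Subtract solutions that violate a single cap (substitute x_i' = x_i − (cap_i+1)): x_1 ≥ 4 gives C(9,3) = 84; x_2 ≥ 3 gives C(10,3) = 120; x_3 ≥ 8 gives C(5,3) = 10; x_4 ≥ 3 gives C(10,3) = 120. Together 334.
Add back pairs where two caps are both exceeded: 20 + 0 + 20 + 0 + 35 + 0 = 75.
Subtract triples: 0 + 1 + 0 + 0 = 1.
By inclusion–exclusion the count is 286 − 334 + 75 − 1 = 26.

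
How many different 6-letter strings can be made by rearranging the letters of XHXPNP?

The 6 letters of XHXPNP have repeats: P appearing twice and X appearing twice.
So there are 6! / (2!·2!) = 180 distinguishable arrangements.

180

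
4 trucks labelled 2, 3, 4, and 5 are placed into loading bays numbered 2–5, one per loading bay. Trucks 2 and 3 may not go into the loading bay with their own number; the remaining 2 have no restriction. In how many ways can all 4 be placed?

Let Aᵢ (for i ∈ {2, 3}) be the placements that put truck i in its forbidden loading bay. Any j of these fix j positions, leaving (4−j)! ways to fill the rest, and there are C(2,j) ways to pick which j.
By inclusion–exclusion, the number of valid placements is Σ_{j=0}^{2} (−1)^j C(2,j)·(4−j)!.
Computing: 24 − 12 + 2 = 14.

14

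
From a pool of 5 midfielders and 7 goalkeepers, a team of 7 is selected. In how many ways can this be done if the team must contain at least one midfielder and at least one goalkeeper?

With no constraint there are C(12,7) = 792 possible selections.
Subtract selections that omit an entire group: no midfielders → C(7,7) = 1; no goalkeepers → C(5,7) = 0.
Both groups omitted at once is impossible, so 792 − 1 = 791.

791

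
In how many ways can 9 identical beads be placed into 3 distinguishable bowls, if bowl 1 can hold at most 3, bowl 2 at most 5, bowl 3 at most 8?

23

By stars and bars, unrestricted non-negative solutions to x_1+…+x_3 = 9 number C(9+2,2) = 55.
Subtract solutions that violate a single cap (substitute x_i' = x_i − (cap_i+1)): x_1 ≥ 4 gives C(7,2) = 21; x_2 ≥ 6 gives C(5,2) = 10; x_3 ≥ 9 gives C(2,2) = 1. Together 32.
No two caps can be exceeded simultaneously, so the pair terms are all 0.
By inclusion–exclusion the count is 55 − 32 + 0 = 23.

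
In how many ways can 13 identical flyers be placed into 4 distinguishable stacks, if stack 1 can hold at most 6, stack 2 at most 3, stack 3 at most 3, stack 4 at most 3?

By stars and bars, unrestricted non-negative solutions to x_1+…+x_4 = 13 number C(13+3,3) = 560.
Subtract solutions that violate a single cap (substitute x_i' = x_i − (cap_i+1)): x_1 ≥ 7 gives C(9,3) = 84; x_2 ≥ 4 gives C(12,3) = 220; x_3 ≥ 4 gives C(12,3) = 220; x_4 ≥ 4 gives C(12,3) = 220. Together 744.
Add back pairs where two caps are both exceeded: 10 + 10 + 10 + 56 + 56 + 56 = 198.
Subtract triples: 0 + 0 + 0 + 4 = 4.
By inclusion–exclusion the count is 560 − 744 + 198 − 4 = 10.

10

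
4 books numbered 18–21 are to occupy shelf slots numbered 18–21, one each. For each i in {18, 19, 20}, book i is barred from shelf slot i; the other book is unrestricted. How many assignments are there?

Let Aᵢ (for i ∈ {18, 19, 20}) be the placements that put book i in its forbidden shelf slot. Any j of these fix j positions, leaving (4−j)! ways to fill the rest, and there are C(3,j) ways to pick which j.
By inclusion–exclusion, the number of valid placements is Σ_{j=0}^{3} (−1)^j C(3,j)·(4−j)!.
Computing: 24 − 18 + 6 − 1 = 11.

11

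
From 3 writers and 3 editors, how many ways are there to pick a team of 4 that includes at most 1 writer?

Split by how many writers are chosen (0 through 1).
Sum: C(3,0)·C(3,4) + C(3,1)·C(3,3) = 0 + 3 = 3.

3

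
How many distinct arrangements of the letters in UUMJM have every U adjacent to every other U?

12

Treat the 2 copies of U as a single block. The multiset to arrange is then {UU, J, M, M}, 4 items in all.
That gives (4)!/(2!) = 12 arrangements.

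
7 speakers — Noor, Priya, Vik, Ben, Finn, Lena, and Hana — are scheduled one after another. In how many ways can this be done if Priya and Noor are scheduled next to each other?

1440

Place the 5 others and the Priya-Noor pair as 6 objects in a line; the pair has 2 internal arrangements.
So the count is 2·(6)! = 1440.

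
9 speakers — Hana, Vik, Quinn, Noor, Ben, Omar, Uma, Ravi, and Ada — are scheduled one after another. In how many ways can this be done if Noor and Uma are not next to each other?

There are 9! = 362880 arrangements in all. If Noor and Uma are adjacent, merging them into one block gives 2·(8)! = 80640 arrangements.
So 362880 − 80640 = 282240 arrangements keep them apart.

282240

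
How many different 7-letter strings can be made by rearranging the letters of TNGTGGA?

420

TNGTGGA has 7 letters with G appearing 3 times and T appearing twice.
The number of distinct arrangements is 7!/(3!·2!) = 5040/12 = 420.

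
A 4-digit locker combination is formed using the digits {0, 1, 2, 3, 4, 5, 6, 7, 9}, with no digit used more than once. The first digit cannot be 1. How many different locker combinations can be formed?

2688

The first digit has 9−1 = 8 choices (anything except 1).
The remaining 3 digits are filled from the other 8 symbols without repetition: 8 × 7 × 6 = 336.
Total: 8 × 336 = 2688.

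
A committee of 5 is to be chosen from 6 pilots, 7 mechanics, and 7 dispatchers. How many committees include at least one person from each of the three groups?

Total 5-person selections from all 20: C(20,5) = 15504.
Subtract selections that omit an entire group: no pilots → C(14,5) = 2002; no mechanics → C(13,5) = 1287; no dispatchers → C(13,5) = 1287.
Add back selections omitting two groups (i.e. drawn from a single group): C(6,5) + C(7,5) + C(7,5) = 48.
By inclusion–exclusion: 15504 − 4576 + 48 = 10976.

10976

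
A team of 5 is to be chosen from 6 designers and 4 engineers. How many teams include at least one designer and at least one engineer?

246

With no constraint there are C(10,5) = 252 possible selections.
Subtract selections that omit an entire group: no designers → C(4,5) = 0; no engineers → C(6,5) = 6.
Both groups omitted at once is impossible, so 252 − 6 = 246.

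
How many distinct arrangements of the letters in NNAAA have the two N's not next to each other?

6

There are 5!/(3!·2!) = 10 arrangements of NNAAA in total.
Arrangements with the N's together: treat NN as one letter, giving (4)!/(3!) = 4.
Subtracting, 10 − 4 = 6 arrangements keep the N's apart.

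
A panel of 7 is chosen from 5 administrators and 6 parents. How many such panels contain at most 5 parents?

Split by how many parents are chosen (0 through 5).
Sum: C(6,0)·C(5,7) + C(6,1)·C(5,6) + C(6,2)·C(5,5) + C(6,3)·C(5,4) + C(6,4)·C(5,3) + C(6,5)·C(5,2) = 0 + 0 + 15 + 100 + 150 + 60 = 325.

325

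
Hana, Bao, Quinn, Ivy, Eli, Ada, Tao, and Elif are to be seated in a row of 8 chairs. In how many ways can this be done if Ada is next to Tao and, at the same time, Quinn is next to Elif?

Treat {Ada,Tao} as one block (2 orders) and {Quinn,Elif} as another (2 orders).
That leaves 6 units to arrange: 2 × 2 × 6! = 4 × 720 = 2880.

2880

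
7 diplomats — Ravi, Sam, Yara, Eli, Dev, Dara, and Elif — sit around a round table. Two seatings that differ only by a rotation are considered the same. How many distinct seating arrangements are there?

Around a circle, 7 distinct people have 7!/7 = (6)! = 720 rotationally distinct seatings.

720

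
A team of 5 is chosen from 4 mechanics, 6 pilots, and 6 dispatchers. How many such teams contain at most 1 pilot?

1512

Split by how many pilots are chosen (0 through 1).
Sum: C(6,0)·C(10,5) + C(6,1)·C(10,4) = 252 + 1260 = 1512.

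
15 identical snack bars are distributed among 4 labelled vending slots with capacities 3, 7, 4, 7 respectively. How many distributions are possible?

70

Ignoring the caps, the number of non-negative solutions to x_1+…+x_4 = 15 is C(18,3) = 816.
Subtract solutions that violate a single cap (substitute x_i' = x_i − (cap_i+1)): x_1 ≥ 4 gives C(14,3) = 364; x_2 ≥ 8 gives C(10,3) = 120; x_3 ≥ 5 gives C(13,3) = 286; x_4 ≥ 8 gives C(10,3) = 120. Together 890.
Add back pairs where two caps are both exceeded: 20 + 84 + 20 + 10 + 0 + 10 = 144.
By inclusion–exclusion the count is 816 − 890 + 144 = 70.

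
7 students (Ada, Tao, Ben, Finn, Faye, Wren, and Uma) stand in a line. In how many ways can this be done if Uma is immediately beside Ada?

1440

Treat {Uma, Ada} as a single unit. There are 6 units to order, and the pair itself can be ordered 2 ways.
That gives 2 × 6! = 2 × 720 = 1440.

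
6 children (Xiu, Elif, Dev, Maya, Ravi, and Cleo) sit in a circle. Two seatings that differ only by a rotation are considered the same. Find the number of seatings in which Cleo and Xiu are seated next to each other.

Treat {Cleo, Xiu} as one unit (2 internal orders) and seat the resulting 5 units around the table: (4)! circular arrangements.
So 2 × (4)! = 2 × 24 = 48.

48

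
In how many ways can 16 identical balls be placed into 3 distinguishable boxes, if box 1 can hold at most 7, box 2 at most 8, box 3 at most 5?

15

By stars and bars, unrestricted non-negative solutions to x_1+…+x_3 = 16 number C(16+2,2) = 153.
Subtract solutions that violate a single cap (substitute x_i' = x_i − (cap_i+1)): x_1 ≥ 8 gives C(10,2) = 45; x_2 ≥ 9 gives C(9,2) = 36; x_3 ≥ 6 gives C(12,2) = 66. Together 147.
Add back pairs where two caps are both exceeded: 0 + 6 + 3 = 9.
By inclusion–exclusion the count is 153 − 147 + 9 = 15.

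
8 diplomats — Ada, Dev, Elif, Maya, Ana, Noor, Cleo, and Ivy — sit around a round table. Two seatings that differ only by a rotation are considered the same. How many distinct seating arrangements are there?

Around a circle, 8 distinct people have 8!/8 = (7)! = 5040 rotationally distinct seatings.

5040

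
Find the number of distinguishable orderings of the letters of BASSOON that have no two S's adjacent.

There are 7!/(2!·2!) = 1260 arrangements of BASSOON in total.
Arrangements with the S's together: treat SS as one letter, giving (6)!/(2!) = 360.
Hence 1260 − 360 = 900.

900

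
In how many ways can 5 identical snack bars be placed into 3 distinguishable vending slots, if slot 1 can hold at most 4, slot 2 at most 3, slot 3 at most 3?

Without the upper bounds there are C(7,2) = 21 ways to split 5 among 3 vending slots.
Subtract solutions that violate a single cap (substitute x_i' = x_i − (cap_i+1)): x_1 ≥ 5 gives C(2,2) = 1; x_2 ≥ 4 gives C(3,2) = 3; x_3 ≥ 4 gives C(3,2) = 3. Together 7.
No two caps can be exceeded simultaneously, so the pair terms are all 0.
By inclusion–exclusion the count is 21 − 7 + 0 = 14.

14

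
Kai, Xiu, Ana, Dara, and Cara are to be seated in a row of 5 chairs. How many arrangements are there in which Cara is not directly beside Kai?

Of the 5! = 120 arrangements, those with Cara and Kai adjacent number 2 × 4! = 48 (treat the pair as a block with 2 internal orders).
Complementary counting: 120 − 48 = 72.

72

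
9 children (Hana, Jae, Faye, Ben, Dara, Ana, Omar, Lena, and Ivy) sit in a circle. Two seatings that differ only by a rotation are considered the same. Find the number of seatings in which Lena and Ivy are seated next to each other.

10080

Glue Lena and Ivy into a block (2 internal orders). Seating 8 units around a circle gives (7)! arrangements.
So 2 × (7)! = 2 × 5040 = 10080.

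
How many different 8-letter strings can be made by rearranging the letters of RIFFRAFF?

The 8 letters of RIFFRAFF have repeats: F appearing 4 times and R appearing twice.
The number of distinct arrangements is 8!/(4!·2!) = 40320/48 = 840.

840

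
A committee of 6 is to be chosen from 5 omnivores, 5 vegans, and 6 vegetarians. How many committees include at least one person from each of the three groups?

Unrestricted: C(16,6) = 8008 ways to pick any 6 of the 16.
Subtract selections that omit an entire group: no omnivores → C(11,6) = 462; no vegans → C(11,6) = 462; no vegetarians → C(10,6) = 210.
Add back selections omitting two groups (i.e. drawn from a single group): C(5,6) + C(5,6) + C(6,6) = 1.
By inclusion–exclusion: 8008 − 1134 + 1 = 6875.

6875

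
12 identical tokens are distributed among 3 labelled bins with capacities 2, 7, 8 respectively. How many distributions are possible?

Without the upper bounds there are C(14,2) = 91 ways to split 12 among 3 bins.
Subtract solutions that violate a single cap (substitute x_i' = x_i − (cap_i+1)): x_1 ≥ 3 gives C(11,2) = 55; x_2 ≥ 8 gives C(6,2) = 15; x_3 ≥ 9 gives C(5,2) = 10. Together 80.
Add back pairs where two caps are both exceeded: 3 + 1 + 0 = 4.
By inclusion–exclusion the count is 91 − 80 + 4 = 15.

15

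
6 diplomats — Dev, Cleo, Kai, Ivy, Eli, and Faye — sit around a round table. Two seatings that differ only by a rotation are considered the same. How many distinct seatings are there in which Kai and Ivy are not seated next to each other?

72

All circular seatings of 6 people number (5)! = 120.
Seatings with Kai beside Ivy: treat them as a block with 2 internal orders, giving 2 × (4)! = 48.
Subtracting, 120 − 48 = 72.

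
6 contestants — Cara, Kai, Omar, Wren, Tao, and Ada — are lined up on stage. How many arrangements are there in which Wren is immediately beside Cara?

240

Glue Wren and Cara into one block (2 internal orders), leaving 5 units to arrange in a row.
That gives 2 × 5! = 2 × 120 = 240.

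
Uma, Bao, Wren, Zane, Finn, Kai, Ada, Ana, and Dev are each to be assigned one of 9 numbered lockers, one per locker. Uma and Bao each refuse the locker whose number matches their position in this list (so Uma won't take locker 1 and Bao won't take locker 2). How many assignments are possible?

287280

Let Aᵢ (for i ∈ {1, 2}) be the placements that put person i in their forbidden locker. Any j of these fix j positions, leaving (9−j)! ways to fill the rest, and there are C(2,j) ways to pick which j.
By inclusion–exclusion, the number of valid placements is Σ_{j=0}^{2} (−1)^j C(2,j)·(9−j)!.
Computing: 362880 − 80640 + 5040 = 287280.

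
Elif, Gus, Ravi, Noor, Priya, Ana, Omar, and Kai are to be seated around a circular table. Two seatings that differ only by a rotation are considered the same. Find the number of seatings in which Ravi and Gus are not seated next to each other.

3600

All circular seatings of 8 people number (7)! = 5040.
Those with Ravi next to Gus: fuse the pair into one unit and seat 7 units around a circle — 2·(6)! = 1440.
Subtracting, 5040 − 1440 = 3600.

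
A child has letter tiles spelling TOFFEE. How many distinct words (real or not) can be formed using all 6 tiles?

180

TOFFEE has 6 letters with E appearing twice and F appearing twice.
So there are 6! / (2!·2!) = 180 distinguishable arrangements.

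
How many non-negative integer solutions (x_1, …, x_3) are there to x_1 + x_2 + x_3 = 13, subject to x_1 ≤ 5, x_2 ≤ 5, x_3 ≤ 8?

Without the upper bounds there are C(15,2) = 105 ways to split 13 among 3 variables.
Subtract solutions that violate a single cap (substitute x_i' = x_i − (cap_i+1)): x_1 ≥ 6 gives C(9,2) = 36; x_2 ≥ 6 gives C(9,2) = 36; x_3 ≥ 9 gives C(6,2) = 15. Together 87.
Add back pairs where two caps are both exceeded: 3 + 0 + 0 = 3.
By inclusion–exclusion the count is 105 − 87 + 3 = 21.

21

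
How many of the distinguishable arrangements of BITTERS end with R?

360

Fix R in the last position and arrange the remaining 6 letters.
Those 6 letters have T appearing twice, giving (6)!/(2!) = 360.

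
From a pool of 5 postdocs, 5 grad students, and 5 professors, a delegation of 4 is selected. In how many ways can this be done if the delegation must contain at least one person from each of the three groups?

Unrestricted: C(15,4) = 1365 ways to pick any 4 of the 15.
Subtract selections that omit an entire group: no postdocs → C(10,4) = 210; no grad students → C(10,4) = 210; no professors → C(10,4) = 210.
Add back selections omitting two groups (i.e. drawn from a single group): C(5,4) + C(5,4) + C(5,4) = 15.
By inclusion–exclusion: 1365 − 630 + 15 = 750.

750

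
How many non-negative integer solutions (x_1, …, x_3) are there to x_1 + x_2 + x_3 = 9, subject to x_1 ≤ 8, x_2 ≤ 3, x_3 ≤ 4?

19

Ignoring the caps, the number of non-negative solutions to x_1+…+x_3 = 9 is C(11,2) = 55.
Subtract solutions that violate a single cap (substitute x_i' = x_i − (cap_i+1)): x_1 ≥ 9 gives C(2,2) = 1; x_2 ≥ 4 gives C(7,2) = 21; x_3 ≥ 5 gives C(6,2) = 15. Together 37.
Add back pairs where two caps are both exceeded: 0 + 0 + 1 = 1.
By inclusion–exclusion the count is 55 − 37 + 1 = 19.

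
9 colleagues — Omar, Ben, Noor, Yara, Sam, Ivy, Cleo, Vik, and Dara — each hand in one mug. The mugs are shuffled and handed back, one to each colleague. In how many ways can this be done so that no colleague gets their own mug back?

133496

Let Aᵢ be the assignments in which colleague i gets their own mug. We want the size of the complement of A₁∪…∪A_9.
By inclusion–exclusion this is Σ_{j=0}^{9} (−1)^j C(9,j)·(9−j)!.
Computing: 362880 − 362880 + 181440 − 60480 + 15120 − 3024 + 504 − 72 + 9 − 1 = 133496.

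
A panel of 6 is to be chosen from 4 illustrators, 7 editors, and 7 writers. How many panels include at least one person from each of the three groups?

14651

With no constraint there are C(18,6) = 18564 possible selections.
Subtract selections that omit an entire group: no illustrators → C(14,6) = 3003; no editors → C(11,6) = 462; no writers → C(11,6) = 462.
Add back selections omitting two groups (i.e. drawn from a single group): C(4,6) + C(7,6) + C(7,6) = 14.
By inclusion–exclusion: 18564 − 3927 + 14 = 14651.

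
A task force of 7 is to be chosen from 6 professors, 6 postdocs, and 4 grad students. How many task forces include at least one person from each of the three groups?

Total 7-person selections from all 16: C(16,7) = 11440.
Selections missing a whole group: no professors → C(10,7) = 120; no postdocs → C(10,7) = 120; no grad students → C(12,7) = 792.
Add back selections omitting two groups (i.e. drawn from a single group): C(6,7) + C(6,7) + C(4,7) = 0.
By inclusion–exclusion: 11440 − 1032 + 0 = 10408.

10408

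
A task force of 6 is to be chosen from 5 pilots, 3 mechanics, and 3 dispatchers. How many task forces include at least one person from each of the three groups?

With no constraint there are C(11,6) = 462 possible selections.
Selections missing a whole group: no pilots → C(6,6) = 1; no mechanics → C(8,6) = 28; no dispatchers → C(8,6) = 28.
Add back selections omitting two groups (i.e. drawn from a single group): C(5,6) + C(3,6) + C(3,6) = 0.
By inclusion–exclusion: 462 − 57 + 0 = 405.

405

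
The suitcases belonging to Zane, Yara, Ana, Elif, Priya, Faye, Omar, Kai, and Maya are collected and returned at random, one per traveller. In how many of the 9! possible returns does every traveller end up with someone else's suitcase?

133496

This is the derangement count D_9: permutations of 9 items with no fixed point.
By inclusion–exclusion this is Σ_{j=0}^{9} (−1)^j C(9,j)·(9−j)!.
Computing: 362880 − 362880 + 181440 − 60480 + 15120 − 3024 + 504 − 72 + 9 − 1 = 133496.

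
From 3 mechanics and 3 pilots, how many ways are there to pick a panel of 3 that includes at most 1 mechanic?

Split by how many mechanics are chosen (0 through 1).
Sum: C(3,0)·C(3,3) + C(3,1)·C(3,2) = 1 + 9 = 10.

10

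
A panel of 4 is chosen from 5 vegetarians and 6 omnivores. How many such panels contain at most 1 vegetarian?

Split by how many vegetarians are chosen (0 through 1).
Sum: C(5,0)·C(6,4) + C(5,1)·C(6,3) = 15 + 100 = 115.

115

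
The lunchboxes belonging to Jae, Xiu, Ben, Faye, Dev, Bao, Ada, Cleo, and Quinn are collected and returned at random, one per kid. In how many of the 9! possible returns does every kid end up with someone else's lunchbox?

133496

This is the derangement count D_9: permutations of 9 items with no fixed point.
By inclusion–exclusion this is Σ_{j=0}^{9} (−1)^j C(9,j)·(9−j)!.
Computing: 362880 − 362880 + 181440 − 60480 + 15120 − 3024 + 504 − 72 + 9 − 1 = 133496.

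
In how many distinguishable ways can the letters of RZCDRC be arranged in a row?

180

The 6 letters of RZCDRC have repeats: C appearing twice and R appearing twice.
So there are 6! / (2!·2!) = 180 distinguishable arrangements.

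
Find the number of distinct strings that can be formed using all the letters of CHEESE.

CHEESE has 6 letters with E appearing 3 times.
So there are 6! / (3!) = 120 distinguishable arrangements.

120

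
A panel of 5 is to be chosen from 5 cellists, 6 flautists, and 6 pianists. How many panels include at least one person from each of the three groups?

With no constraint there are C(17,5) = 6188 possible selections.
Subtract selections that omit an entire group: no cellists → C(12,5) = 792; no flautists → C(11,5) = 462; no pianists → C(11,5) = 462.
Add back selections omitting two groups (i.e. drawn from a single group): C(5,5) + C(6,5) + C(6,5) = 13.
By inclusion–exclusion: 6188 − 1716 + 13 = 4485.

4485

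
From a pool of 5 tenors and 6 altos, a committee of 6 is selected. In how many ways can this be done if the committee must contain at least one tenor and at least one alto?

Total 6-person selections from all 11: C(11,6) = 462.
Subtract selections that omit an entire group: no tenors → C(6,6) = 1; no altos → C(5,6) = 0.
Both groups omitted at once is impossible, so 462 − 1 = 461.

461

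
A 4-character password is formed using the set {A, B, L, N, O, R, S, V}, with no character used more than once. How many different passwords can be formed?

Choose and order 4 of the 8 symbols: the first character has 8 options, the next 7, then 6, 5.
8 × 7 × 6 × 5 = 1680.

1680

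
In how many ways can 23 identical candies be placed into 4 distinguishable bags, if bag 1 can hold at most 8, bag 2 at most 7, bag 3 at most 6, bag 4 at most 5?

Ignoring the caps, the number of non-negative solutions to x_1+…+x_4 = 23 is C(26,3) = 2600.
Subtract solutions that violate a single cap (substitute x_i' = x_i − (cap_i+1)): x_1 ≥ 9 gives C(17,3) = 680; x_2 ≥ 8 gives C(18,3) = 816; x_3 ≥ 7 gives C(19,3) = 969; x_4 ≥ 6 gives C(20,3) = 1140. Together 3605.
Add back pairs where two caps are both exceeded: 84 + 120 + 165 + 165 + 220 + 286 = 1040.
Subtract triples: 0 + 1 + 4 + 10 = 15.
By inclusion–exclusion the count is 2600 − 3605 + 1040 − 15 = 20.

20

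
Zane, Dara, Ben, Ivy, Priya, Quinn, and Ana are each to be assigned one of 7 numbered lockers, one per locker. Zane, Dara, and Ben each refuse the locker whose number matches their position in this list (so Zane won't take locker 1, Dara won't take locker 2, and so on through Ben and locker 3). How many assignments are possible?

Let Aᵢ (for i ∈ {1, 2, 3}) be the placements that put person i in their forbidden locker. Any j of these fix j positions, leaving (7−j)! ways to fill the rest, and there are C(3,j) ways to pick which j.
By inclusion–exclusion, the number of valid placements is Σ_{j=0}^{3} (−1)^j C(3,j)·(7−j)!.
Computing: 5040 − 2160 + 360 − 24 = 3216.

3216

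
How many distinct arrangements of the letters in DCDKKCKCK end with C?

Fix C in the last position and arrange the remaining 8 letters.
Those 8 letters have C appearing twice, D appearing twice, and K appearing 4 times, giving (8)!/(4!·2!·2!) = 420.

420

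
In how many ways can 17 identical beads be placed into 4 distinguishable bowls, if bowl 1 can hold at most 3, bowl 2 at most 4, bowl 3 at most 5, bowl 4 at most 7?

By stars and bars, unrestricted non-negative solutions to x_1+…+x_4 = 17 number C(17+3,3) = 1140.
Subtract solutions that violate a single cap (substitute x_i' = x_i − (cap_i+1)): x_1 ≥ 4 gives C(16,3) = 560; x_2 ≥ 5 gives C(15,3) = 455; x_3 ≥ 6 gives C(14,3) = 364; x_4 ≥ 8 gives C(12,3) = 220. Together 1599.
Add back pairs where two caps are both exceeded: 165 + 120 + 56 + 84 + 35 + 20 = 480.
Subtract triples: 10 + 1 + 0 + 0 = 11.
By inclusion–exclusion the count is 1140 − 1599 + 480 − 11 = 10.

10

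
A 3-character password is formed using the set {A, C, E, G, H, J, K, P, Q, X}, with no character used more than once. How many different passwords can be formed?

With no repetition, fill the 3 characters in order: 10 choices, then 9, down to 8.
10 × 9 × 8 = 720.

720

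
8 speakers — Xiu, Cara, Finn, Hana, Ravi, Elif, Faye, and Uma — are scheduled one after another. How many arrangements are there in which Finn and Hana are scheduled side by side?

Glue Finn and Hana into one block (2 internal orders), leaving 7 units to arrange in a row.
That gives 2 × 7! = 2 × 5040 = 10080.

10080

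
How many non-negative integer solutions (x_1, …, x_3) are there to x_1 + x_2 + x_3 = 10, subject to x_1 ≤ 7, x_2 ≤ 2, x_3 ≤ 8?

21

Without the upper bounds there are C(12,2) = 66 ways to split 10 among 3 variables.
Subtract solutions that violate a single cap (substitute x_i' = x_i − (cap_i+1)): x_1 ≥ 8 gives C(4,2) = 6; x_2 ≥ 3 gives C(9,2) = 36; x_3 ≥ 9 gives C(3,2) = 3. Together 45.
No two caps can be exceeded simultaneously, so the pair terms are all 0.
By inclusion–exclusion the count is 66 − 45 + 0 = 21.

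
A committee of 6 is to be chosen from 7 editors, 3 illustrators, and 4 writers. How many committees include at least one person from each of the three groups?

With no constraint there are C(14,6) = 3003 possible selections.
Selections missing a whole group: no editors → C(7,6) = 7; no illustrators → C(11,6) = 462; no writers → C(10,6) = 210.
Add back selections omitting two groups (i.e. drawn from a single group): C(7,6) + C(3,6) + C(4,6) = 7.
By inclusion–exclusion: 3003 − 679 + 7 = 2331.

2331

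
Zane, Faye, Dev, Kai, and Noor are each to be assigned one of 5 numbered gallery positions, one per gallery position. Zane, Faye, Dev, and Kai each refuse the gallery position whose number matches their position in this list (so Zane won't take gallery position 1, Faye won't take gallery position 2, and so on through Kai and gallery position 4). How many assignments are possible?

53

Let Aᵢ (for 1 ≤ i ≤ 4) be the placements that put person i in their forbidden gallery position. Any j of these fix j positions, leaving (5−j)! ways to fill the rest, and there are C(4,j) ways to pick which j.
By inclusion–exclusion, the number of valid placements is Σ_{j=0}^{4} (−1)^j C(4,j)·(5−j)!.
Computing: 120 − 96 + 36 − 8 + 1 = 53.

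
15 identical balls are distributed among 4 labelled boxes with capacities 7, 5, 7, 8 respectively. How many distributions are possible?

Without the upper bounds there are C(18,3) = 816 ways to split 15 among 4 boxes.
Subtract solutions that violate a single cap (substitute x_i' = x_i − (cap_i+1)): x_1 ≥ 8 gives C(10,3) = 120; x_2 ≥ 6 gives C(12,3) = 220; x_3 ≥ 8 gives C(10,3) = 120; x_4 ≥ 9 gives C(9,3) = 84. Together 544.
Add back pairs where two caps are both exceeded: 4 + 0 + 0 + 4 + 1 + 0 = 9.
By inclusion–exclusion the count is 816 − 544 + 9 = 281.

281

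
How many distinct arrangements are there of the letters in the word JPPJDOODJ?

7560

JPPJDOODJ has 9 letters with D appearing twice, J appearing 3 times, O appearing twice, and P appearing twice.
The number of distinct arrangements is 9!/(3!·2!·2!·2!) = 362880/48 = 7560.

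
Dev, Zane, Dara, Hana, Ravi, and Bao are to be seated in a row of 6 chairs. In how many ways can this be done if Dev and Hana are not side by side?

480

Of the 6! = 720 arrangements, those with Dev and Hana adjacent number 2 × 5! = 240 (treat the pair as a block with 2 internal orders).
So 720 − 240 = 480 arrangements keep them apart.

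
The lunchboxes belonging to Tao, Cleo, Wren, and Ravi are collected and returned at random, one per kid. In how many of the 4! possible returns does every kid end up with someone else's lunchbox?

9

Let Aᵢ be the assignments in which kid i gets their own lunchbox. We want the size of the complement of A₁∪…∪A_4.
By inclusion–exclusion this is Σ_{j=0}^{4} (−1)^j C(4,j)·(4−j)!.
Computing: 24 − 24 + 12 − 4 + 1 = 9.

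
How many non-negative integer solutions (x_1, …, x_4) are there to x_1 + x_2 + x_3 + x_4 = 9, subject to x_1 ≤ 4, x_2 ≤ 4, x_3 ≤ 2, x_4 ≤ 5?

55

Without the upper bounds there are C(12,3) = 220 ways to split 9 among 4 variables.
Subtract solutions that violate a single cap (substitute x_i' = x_i − (cap_i+1)): x_1 ≥ 5 gives C(7,3) = 35; x_2 ≥ 5 gives C(7,3) = 35; x_3 ≥ 3 gives C(9,3) = 84; x_4 ≥ 6 gives C(6,3) = 20. Together 174.
Add back pairs where two caps are both exceeded: 0 + 4 + 0 + 4 + 0 + 1 = 9.
By inclusion–exclusion the count is 220 − 174 + 9 = 55.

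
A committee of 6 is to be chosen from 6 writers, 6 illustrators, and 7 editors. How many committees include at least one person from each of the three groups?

Total 6-person selections from all 19: C(19,6) = 27132.
Selections missing a whole group: no writers → C(13,6) = 1716; no illustrators → C(13,6) = 1716; no editors → C(12,6) = 924.
Add back selections omitting two groups (i.e. drawn from a single group): C(6,6) + C(6,6) + C(7,6) = 9.
By inclusion–exclusion: 27132 − 4356 + 9 = 22785.

22785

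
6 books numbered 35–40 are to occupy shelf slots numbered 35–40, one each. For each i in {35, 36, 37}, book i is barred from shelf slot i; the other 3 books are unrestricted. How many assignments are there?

Let Aᵢ (for i ∈ {35, 36, 37}) be the placements that put book i in its forbidden shelf slot. Any j of these fix j positions, leaving (6−j)! ways to fill the rest, and there are C(3,j) ways to pick which j.
By inclusion–exclusion, the number of valid placements is Σ_{j=0}^{3} (−1)^j C(3,j)·(6−j)!.
Computing: 720 − 360 + 72 − 6 = 426.

426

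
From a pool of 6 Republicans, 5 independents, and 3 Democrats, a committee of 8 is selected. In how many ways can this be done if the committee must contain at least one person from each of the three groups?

Total 8-person selections from all 14: C(14,8) = 3003.
Selections missing a whole group: no Republicans → C(8,8) = 1; no independents → C(9,8) = 9; no Democrats → C(11,8) = 165.
Add back selections omitting two groups (i.e. drawn from a single group): C(6,8) + C(5,8) + C(3,8) = 0.
By inclusion–exclusion: 3003 − 175 + 0 = 2828.

2828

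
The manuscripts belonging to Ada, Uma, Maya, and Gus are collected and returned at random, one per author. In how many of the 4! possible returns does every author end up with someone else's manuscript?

9

This is the derangement count D_4: permutations of 4 items with no fixed point.
By inclusion–exclusion this is Σ_{j=0}^{4} (−1)^j C(4,j)·(4−j)!.
Computing: 24 − 24 + 12 − 4 + 1 = 9.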